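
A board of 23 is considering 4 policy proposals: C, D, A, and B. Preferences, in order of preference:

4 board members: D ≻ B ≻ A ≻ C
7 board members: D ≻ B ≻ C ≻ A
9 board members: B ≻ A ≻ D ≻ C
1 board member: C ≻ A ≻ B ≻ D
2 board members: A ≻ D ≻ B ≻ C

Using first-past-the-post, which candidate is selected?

D

First-place votes: C 1, D 11, A 2, B 9.
D has the most first-place votes.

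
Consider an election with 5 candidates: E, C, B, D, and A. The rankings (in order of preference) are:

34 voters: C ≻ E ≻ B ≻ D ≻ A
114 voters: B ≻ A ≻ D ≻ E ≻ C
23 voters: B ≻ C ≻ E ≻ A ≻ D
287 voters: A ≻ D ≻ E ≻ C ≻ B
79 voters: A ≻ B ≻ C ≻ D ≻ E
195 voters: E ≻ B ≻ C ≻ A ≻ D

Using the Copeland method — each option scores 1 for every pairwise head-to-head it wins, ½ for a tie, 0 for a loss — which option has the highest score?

A

E: beats C and B; loses to D and A → score 2.
C: loses to E, B, D, and A → score 0.
B: beats C and D; ties A; loses to E → score 2.5.
D: beats E and C; loses to B and A → score 2.
A: beats E, C, and D; ties B → score 3.5.
A has the best pairwise record.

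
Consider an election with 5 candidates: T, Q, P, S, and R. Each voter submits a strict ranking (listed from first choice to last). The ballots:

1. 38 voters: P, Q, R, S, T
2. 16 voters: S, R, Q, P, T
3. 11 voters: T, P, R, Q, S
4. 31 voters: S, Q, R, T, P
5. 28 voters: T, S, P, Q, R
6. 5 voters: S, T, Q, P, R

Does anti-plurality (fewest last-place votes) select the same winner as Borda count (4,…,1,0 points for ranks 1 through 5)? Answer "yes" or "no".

Anti-plurality — last-place votes: T 54, Q 0, P 31, S 11, R 33. Winner: Q.
Borda — scores: T 202, Q 288, P 262, S 330, R 208. Winner: S.
The two methods disagree.

no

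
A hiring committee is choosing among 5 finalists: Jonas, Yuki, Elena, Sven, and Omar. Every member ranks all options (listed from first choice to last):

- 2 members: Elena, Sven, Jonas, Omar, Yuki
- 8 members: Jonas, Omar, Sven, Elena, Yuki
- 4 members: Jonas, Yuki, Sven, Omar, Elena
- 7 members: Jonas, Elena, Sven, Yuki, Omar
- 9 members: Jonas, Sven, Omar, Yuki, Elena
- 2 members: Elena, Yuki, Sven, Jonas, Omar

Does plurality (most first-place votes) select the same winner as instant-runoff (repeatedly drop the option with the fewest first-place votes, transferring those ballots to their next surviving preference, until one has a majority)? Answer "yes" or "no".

Plurality — first-place votes: Jonas 28, Yuki 0, Elena 4, Sven 0, Omar 0. Winner: Jonas.
Instant-runoff — R1 Jonas 28, Yuki 0, Elena 4, Sven 0, Omar 0 (Jonas winner). Winner: Jonas.
The two methods agree.

yes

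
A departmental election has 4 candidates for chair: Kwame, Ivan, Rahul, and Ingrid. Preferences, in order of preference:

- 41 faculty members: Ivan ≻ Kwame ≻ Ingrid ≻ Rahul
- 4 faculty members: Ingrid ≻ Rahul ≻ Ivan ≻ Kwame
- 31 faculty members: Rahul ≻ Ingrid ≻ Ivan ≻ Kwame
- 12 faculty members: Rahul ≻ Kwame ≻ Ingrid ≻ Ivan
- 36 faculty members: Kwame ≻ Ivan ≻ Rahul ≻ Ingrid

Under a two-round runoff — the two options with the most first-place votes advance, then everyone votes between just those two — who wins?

Round 1 first-place votes: Kwame 36, Ivan 41, Rahul 43, Ingrid 4.
Rahul and Ivan advance.
Runoff: Rahul is preferred to Ivan by 47 voters; Ivan by 77.
Ivan wins the runoff.

Ivan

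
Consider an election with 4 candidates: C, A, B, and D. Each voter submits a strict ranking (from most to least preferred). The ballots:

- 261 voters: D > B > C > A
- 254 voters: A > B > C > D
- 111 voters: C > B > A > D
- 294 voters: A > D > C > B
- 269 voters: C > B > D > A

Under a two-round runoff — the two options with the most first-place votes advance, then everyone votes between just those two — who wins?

C

Round 1 first-place votes: C 380, A 548, B 0, D 261.
A and C advance.
Runoff: A is preferred to C by 548 voters; C by 641.
C wins the runoff.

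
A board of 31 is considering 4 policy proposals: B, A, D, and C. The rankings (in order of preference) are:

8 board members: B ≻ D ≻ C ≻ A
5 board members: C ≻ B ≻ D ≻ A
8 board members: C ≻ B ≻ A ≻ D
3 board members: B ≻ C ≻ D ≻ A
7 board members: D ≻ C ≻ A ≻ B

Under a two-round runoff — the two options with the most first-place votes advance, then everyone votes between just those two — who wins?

C

Round 1 first-place votes: B 11, A 0, D 7, C 13.
C and B advance.
Runoff: C is preferred to B by 20 voters; B by 11.
C wins the runoff.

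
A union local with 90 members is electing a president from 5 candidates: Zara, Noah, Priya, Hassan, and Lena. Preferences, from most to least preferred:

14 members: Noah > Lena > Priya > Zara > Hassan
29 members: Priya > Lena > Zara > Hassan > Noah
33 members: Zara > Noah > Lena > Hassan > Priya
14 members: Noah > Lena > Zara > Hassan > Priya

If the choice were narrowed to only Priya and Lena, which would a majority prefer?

Lena

Voters preferring Priya to Lena: 29; preferring Lena to Priya: 61.
Lena wins the head-to-head.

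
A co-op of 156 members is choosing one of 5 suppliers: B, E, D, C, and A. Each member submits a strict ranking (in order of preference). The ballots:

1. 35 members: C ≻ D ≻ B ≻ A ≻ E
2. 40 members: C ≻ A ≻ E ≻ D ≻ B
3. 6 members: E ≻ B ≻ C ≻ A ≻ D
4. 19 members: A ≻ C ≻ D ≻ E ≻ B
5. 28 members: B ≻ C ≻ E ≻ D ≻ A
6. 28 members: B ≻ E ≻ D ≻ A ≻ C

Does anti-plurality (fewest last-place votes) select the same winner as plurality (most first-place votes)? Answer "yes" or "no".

Anti-plurality — last-place votes: B 59, E 35, D 6, C 28, A 28. Winner: D.
Plurality — first-place votes: B 56, E 6, D 0, C 75, A 19. Winner: C.
The two methods disagree.

no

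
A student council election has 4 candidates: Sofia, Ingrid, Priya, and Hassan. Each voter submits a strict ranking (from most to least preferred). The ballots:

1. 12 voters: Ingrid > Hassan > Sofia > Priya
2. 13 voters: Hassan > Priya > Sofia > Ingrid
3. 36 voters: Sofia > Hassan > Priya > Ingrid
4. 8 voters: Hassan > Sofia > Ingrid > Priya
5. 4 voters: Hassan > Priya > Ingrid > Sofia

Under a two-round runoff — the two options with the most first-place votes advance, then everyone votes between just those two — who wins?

Round 1 first-place votes: Sofia 36, Ingrid 12, Priya 0, Hassan 25.
Sofia and Hassan advance.
Runoff: Sofia is preferred to Hassan by 36 voters; Hassan by 37.
Hassan wins the runoff.

Hassan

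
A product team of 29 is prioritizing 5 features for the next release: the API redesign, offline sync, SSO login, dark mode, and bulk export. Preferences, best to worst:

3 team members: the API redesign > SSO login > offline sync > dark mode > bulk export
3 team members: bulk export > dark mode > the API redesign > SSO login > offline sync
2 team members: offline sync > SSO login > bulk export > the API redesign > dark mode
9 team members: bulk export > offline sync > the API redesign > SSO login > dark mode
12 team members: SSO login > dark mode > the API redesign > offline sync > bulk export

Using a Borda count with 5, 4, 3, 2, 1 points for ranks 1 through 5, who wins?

the API redesign: 3·5 + 3·3 + 2·2 + 9·3 + 12·3 = 91
offline sync: 3·3 + 3·1 + 2·5 + 9·4 + 12·2 = 82
SSO login: 3·4 + 3·2 + 2·4 + 9·2 + 12·5 = 104
dark mode: 3·2 + 3·4 + 2·1 + 9·1 + 12·4 = 77
bulk export: 3·1 + 3·5 + 2·3 + 9·5 + 12·1 = 81
SSO login has the highest Borda score (104).

SSO login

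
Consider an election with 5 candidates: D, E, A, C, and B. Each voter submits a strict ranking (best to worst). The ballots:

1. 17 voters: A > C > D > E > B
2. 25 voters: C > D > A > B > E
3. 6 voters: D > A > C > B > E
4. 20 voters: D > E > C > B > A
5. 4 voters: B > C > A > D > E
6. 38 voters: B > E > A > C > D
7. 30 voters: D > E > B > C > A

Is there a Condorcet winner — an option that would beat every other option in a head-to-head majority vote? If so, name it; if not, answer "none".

Checking pairwise contests:
C beats D 84–56.
D beats E 102–38.
D beats A 81–59.
E beats C 88–52.
D beats B 98–42.
Every option loses at least one head-to-head, so there is no Condorcet winner.

none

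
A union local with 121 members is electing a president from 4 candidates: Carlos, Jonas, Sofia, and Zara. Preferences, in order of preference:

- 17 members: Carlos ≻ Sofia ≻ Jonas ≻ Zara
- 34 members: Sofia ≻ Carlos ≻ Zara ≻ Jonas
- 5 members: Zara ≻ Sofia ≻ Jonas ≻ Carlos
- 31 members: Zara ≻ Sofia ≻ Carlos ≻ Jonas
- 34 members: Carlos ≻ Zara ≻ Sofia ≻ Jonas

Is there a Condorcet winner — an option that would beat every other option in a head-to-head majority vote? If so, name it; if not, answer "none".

Checking pairwise contests:
Sofia beats Carlos 70–51.
Carlos beats Jonas 116–5.
Zara beats Sofia 70–51.
Carlos beats Zara 85–36.
Every option loses at least one head-to-head, so there is no Condorcet winner.

none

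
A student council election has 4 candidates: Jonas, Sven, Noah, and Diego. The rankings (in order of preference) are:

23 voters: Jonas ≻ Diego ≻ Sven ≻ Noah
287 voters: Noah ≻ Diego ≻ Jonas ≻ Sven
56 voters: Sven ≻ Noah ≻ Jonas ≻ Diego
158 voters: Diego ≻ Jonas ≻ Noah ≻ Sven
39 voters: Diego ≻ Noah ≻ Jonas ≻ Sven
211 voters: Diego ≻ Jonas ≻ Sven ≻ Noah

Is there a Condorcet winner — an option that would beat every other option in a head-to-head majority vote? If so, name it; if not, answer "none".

Diego

Diego vs Jonas: 695–79 for Diego.
Diego vs Sven: 718–56 for Diego.
Diego vs Noah: 431–343 for Diego.
Diego beats every other option head-to-head.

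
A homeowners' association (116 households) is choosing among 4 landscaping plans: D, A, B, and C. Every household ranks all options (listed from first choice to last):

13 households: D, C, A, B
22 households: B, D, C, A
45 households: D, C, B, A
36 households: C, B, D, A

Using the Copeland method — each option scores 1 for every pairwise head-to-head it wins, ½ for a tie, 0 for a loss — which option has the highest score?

D: beats A and C; ties B → score 2.5.
A: loses to D, B, and C → score 0.
B: beats A; ties D; loses to C → score 1.5.
C: beats A and B; loses to D → score 2.
D has the best pairwise record.

D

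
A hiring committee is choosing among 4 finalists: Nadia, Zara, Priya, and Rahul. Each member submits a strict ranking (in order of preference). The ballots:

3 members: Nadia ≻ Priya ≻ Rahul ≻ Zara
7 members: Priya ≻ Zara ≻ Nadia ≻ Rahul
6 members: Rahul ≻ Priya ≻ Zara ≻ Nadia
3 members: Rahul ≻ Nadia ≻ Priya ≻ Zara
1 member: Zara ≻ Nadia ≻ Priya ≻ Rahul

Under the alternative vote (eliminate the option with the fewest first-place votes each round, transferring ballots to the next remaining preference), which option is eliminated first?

Round 1: Nadia 3, Zara 1, Priya 7, Rahul 9. Eliminate Zara.

Zara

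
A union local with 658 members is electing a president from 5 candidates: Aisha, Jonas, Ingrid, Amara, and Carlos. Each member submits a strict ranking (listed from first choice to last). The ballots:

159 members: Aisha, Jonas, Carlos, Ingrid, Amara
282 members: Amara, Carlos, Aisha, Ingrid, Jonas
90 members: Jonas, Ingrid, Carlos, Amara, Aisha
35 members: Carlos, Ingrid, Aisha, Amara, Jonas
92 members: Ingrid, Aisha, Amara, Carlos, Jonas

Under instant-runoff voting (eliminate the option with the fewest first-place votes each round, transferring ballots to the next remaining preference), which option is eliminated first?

Round 1: Aisha 159, Jonas 90, Ingrid 92, Amara 282, Carlos 35. Eliminate Carlos.

Carlos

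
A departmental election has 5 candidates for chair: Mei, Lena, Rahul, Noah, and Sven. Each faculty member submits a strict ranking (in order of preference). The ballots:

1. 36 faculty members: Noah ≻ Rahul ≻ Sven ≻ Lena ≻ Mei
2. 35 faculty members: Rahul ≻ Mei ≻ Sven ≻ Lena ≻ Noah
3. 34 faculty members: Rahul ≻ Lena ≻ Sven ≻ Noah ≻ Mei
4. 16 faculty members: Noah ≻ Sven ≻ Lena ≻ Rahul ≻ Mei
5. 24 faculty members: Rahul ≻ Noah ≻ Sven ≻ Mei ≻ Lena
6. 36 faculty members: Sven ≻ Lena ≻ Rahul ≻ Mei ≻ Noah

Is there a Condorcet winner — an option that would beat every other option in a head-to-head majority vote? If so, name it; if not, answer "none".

Rahul vs Mei: 181–0 for Rahul.
Rahul vs Lena: 129–52 for Rahul.
Rahul vs Noah: 129–52 for Rahul.
Rahul vs Sven: 129–52 for Rahul.
Rahul beats every other option head-to-head.

Rahul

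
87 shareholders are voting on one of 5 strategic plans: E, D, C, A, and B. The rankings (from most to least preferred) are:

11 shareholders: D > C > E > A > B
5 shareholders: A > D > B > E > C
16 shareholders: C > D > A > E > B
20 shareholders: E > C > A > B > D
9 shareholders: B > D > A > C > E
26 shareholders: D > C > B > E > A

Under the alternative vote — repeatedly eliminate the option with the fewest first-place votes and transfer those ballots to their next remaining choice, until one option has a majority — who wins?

Round 1: E 20, D 37, C 16, A 5, B 9. Eliminate A.
Round 2: E 20, D 42, C 16, B 9. Eliminate B.
Round 3: E 20, D 51, C 16. D has a majority.

D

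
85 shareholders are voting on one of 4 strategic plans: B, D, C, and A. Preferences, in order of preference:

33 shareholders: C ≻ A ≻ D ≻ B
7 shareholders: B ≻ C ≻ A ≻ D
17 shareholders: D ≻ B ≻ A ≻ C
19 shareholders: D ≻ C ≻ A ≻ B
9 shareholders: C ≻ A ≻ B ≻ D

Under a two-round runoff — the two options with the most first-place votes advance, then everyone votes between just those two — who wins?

Round 1 first-place votes: B 7, D 36, C 42, A 0.
C and D advance.
Runoff: C is preferred to D by 49 voters; D by 36.
C wins the runoff.

C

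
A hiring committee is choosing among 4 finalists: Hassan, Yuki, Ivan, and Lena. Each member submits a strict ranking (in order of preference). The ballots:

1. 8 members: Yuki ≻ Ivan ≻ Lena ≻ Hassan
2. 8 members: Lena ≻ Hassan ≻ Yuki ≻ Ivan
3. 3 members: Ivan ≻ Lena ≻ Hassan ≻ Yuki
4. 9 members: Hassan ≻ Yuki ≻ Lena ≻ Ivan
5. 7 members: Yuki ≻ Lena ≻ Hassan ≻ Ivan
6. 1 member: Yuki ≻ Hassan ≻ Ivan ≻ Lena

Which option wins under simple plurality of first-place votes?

First-place votes: Hassan 9, Yuki 16, Ivan 3, Lena 8.
Yuki has the most first-place votes.

Yuki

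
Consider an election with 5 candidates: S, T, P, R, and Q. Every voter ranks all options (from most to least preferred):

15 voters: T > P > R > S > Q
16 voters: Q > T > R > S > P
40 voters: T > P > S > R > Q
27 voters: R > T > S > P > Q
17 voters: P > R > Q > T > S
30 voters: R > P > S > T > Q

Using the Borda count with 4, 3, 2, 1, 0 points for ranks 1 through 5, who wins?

S: 15·1 + 16·1 + 40·2 + 27·2 + 17·0 + 30·2 = 225
T: 15·4 + 16·3 + 40·4 + 27·3 + 17·1 + 30·1 = 396
P: 15·3 + 16·0 + 40·3 + 27·1 + 17·4 + 30·3 = 350
R: 15·2 + 16·2 + 40·1 + 27·4 + 17·3 + 30·4 = 381
Q: 15·0 + 16·4 + 40·0 + 27·0 + 17·2 + 30·0 = 98
T has the highest Borda score (396).

T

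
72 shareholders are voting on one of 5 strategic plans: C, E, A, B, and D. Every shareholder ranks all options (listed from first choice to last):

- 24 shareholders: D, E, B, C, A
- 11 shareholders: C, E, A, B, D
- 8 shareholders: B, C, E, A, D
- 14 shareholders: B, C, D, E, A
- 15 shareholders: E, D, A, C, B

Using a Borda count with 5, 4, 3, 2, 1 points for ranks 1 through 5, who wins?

C: 24·2 + 11·5 + 8·4 + 14·4 + 15·2 = 221
E: 24·4 + 11·4 + 8·3 + 14·2 + 15·5 = 267
A: 24·1 + 11·3 + 8·2 + 14·1 + 15·3 = 132
B: 24·3 + 11·2 + 8·5 + 14·5 + 15·1 = 219
D: 24·5 + 11·1 + 8·1 + 14·3 + 15·4 = 241
E has the highest Borda score (267).

E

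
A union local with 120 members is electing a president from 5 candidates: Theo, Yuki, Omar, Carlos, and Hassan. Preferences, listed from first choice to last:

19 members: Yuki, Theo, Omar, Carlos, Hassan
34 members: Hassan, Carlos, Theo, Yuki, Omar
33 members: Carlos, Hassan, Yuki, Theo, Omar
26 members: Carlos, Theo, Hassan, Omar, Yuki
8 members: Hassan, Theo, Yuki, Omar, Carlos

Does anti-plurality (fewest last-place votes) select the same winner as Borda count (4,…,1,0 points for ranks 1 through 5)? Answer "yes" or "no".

no

Anti-plurality — last-place votes: Theo 0, Yuki 26, Omar 67, Carlos 8, Hassan 19. Winner: Theo.
Borda — scores: Theo 260, Yuki 192, Omar 72, Carlos 357, Hassan 319. Winner: Carlos.
The two methods disagree.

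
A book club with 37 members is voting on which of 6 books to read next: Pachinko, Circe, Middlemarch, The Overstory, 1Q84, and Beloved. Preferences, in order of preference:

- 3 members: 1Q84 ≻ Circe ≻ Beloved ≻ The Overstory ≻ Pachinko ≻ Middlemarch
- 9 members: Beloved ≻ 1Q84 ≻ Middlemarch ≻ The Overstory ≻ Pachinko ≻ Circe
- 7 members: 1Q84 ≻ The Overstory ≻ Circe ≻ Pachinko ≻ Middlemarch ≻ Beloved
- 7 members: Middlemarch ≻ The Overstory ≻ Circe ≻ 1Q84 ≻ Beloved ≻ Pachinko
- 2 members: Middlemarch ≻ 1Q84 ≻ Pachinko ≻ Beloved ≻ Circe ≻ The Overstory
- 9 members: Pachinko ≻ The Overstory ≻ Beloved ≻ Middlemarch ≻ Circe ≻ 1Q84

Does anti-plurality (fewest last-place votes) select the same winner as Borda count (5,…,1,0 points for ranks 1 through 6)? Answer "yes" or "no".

yes

Anti-plurality — last-place votes: Pachinko 7, Circe 9, Middlemarch 3, The Overstory 2, 1Q84 9, Beloved 7. Winner: The Overstory.
Borda — scores: Pachinko 77, Circe 65, Middlemarch 97, The Overstory 116, 1Q84 108, Beloved 92. Winner: The Overstory.
The two methods agree.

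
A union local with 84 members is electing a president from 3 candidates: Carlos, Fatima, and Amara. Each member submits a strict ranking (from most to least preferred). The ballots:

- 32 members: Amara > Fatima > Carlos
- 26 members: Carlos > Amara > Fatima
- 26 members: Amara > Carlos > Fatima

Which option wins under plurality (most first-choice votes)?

First-place votes: Carlos 26, Fatima 0, Amara 58.
Amara has the most first-place votes.

Amara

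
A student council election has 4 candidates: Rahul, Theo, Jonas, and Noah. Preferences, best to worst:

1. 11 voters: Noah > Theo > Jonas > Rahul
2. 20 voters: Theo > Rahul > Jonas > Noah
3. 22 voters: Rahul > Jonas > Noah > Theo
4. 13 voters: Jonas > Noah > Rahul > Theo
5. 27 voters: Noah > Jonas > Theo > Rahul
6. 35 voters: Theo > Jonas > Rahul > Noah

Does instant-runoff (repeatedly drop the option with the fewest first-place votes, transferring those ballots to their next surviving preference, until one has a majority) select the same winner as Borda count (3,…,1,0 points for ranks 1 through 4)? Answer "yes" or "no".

no

Instant-runoff — R1 Rahul 22, Theo 55, Jonas 13, Noah 38 (Jonas out); R2 Rahul 22, Theo 55, Noah 51 (Rahul out); R3 Theo 55, Noah 73 (Noah winner). Winner: Noah.
Borda — scores: Rahul 154, Theo 214, Jonas 238, Noah 162. Winner: Jonas.
The two methods disagree.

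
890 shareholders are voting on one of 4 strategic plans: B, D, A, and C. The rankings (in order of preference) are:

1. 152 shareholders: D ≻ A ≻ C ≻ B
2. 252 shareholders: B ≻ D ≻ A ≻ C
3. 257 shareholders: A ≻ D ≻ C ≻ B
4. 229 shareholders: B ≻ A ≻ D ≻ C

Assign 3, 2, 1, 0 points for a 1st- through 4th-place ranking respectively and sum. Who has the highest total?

B: 152·0 + 252·3 + 257·0 + 229·3 = 1443
D: 152·3 + 252·2 + 257·2 + 229·1 = 1703
A: 152·2 + 252·1 + 257·3 + 229·2 = 1785
C: 152·1 + 252·0 + 257·1 + 229·0 = 409
A has the highest Borda score (1785).

A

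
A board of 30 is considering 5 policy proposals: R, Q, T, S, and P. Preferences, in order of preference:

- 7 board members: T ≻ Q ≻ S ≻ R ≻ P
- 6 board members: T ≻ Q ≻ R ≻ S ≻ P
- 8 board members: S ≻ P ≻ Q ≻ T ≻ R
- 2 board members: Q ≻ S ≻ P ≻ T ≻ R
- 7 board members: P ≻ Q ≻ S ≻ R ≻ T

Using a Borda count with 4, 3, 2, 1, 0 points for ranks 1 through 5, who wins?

R: 7·1 + 6·2 + 8·0 + 2·0 + 7·1 = 26
Q: 7·3 + 6·3 + 8·2 + 2·4 + 7·3 = 84
T: 7·4 + 6·4 + 8·1 + 2·1 + 7·0 = 62
S: 7·2 + 6·1 + 8·4 + 2·3 + 7·2 = 72
P: 7·0 + 6·0 + 8·3 + 2·2 + 7·4 = 56
Q has the highest Borda score (84).

Q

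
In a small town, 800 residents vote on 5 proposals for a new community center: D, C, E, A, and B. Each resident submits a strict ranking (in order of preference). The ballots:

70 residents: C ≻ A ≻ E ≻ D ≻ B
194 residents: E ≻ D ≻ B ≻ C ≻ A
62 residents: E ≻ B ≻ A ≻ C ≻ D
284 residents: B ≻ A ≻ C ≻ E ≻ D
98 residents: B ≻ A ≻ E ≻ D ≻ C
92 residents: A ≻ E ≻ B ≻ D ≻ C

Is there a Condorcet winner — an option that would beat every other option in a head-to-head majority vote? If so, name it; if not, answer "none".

Checking pairwise contests:
C beats D 416–384.
E beats C 446–354.
A beats E 544–256.
B beats A 638–162.
E beats B 418–382.
Every option loses at least one head-to-head, so there is no Condorcet winner.

none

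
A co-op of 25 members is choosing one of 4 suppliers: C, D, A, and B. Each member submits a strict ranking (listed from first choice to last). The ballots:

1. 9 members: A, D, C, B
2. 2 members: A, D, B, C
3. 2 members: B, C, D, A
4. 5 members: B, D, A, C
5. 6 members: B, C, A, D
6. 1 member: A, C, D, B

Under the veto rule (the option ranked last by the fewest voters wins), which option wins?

A

Last-place votes: C 7, D 6, A 2, B 10.
A is ranked last by the fewest voters, so A wins.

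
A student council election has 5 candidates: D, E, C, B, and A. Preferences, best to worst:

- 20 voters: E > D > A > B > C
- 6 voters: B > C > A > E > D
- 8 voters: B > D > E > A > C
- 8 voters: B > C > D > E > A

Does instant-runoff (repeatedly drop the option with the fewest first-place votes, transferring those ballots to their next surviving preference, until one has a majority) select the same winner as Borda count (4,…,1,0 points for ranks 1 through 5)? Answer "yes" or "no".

Instant-runoff — R1 D 0, E 20, C 0, B 22, A 0 (B winner). Winner: B.
Borda — scores: D 100, E 110, C 42, B 108, A 60. Winner: E.
The two methods disagree.

no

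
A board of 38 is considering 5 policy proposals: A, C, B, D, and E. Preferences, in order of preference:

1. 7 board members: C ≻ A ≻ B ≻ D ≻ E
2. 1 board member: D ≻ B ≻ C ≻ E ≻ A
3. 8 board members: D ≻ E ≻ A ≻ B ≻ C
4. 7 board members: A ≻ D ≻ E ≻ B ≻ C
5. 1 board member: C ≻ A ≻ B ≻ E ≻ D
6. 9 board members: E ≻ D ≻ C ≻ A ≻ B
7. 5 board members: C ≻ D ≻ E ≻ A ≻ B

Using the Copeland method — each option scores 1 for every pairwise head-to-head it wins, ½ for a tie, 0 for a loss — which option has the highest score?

A: beats B; loses to C, D, and E → score 1.
C: beats A and B; loses to D and E → score 2.
B: loses to A, C, D, and E → score 0.
D: beats A, C, B, and E → score 4.
E: beats A, C, and B; loses to D → score 3.
D has the best pairwise record.

D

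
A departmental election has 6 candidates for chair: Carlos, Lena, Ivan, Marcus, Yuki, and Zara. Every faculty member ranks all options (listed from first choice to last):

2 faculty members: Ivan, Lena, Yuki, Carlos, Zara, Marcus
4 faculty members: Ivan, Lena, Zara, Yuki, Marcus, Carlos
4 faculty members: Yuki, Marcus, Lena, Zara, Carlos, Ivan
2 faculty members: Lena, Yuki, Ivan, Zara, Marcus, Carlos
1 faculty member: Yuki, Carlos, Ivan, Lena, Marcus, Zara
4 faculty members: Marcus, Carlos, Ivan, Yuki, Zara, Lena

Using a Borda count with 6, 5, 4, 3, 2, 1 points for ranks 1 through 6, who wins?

Yuki

Carlos: 2·3 + 4·1 + 4·2 + 2·1 + 1·5 + 4·5 = 45
Lena: 2·5 + 4·5 + 4·4 + 2·6 + 1·3 + 4·1 = 65
Ivan: 2·6 + 4·6 + 4·1 + 2·4 + 1·4 + 4·4 = 68
Marcus: 2·1 + 4·2 + 4·5 + 2·2 + 1·2 + 4·6 = 60
Yuki: 2·4 + 4·3 + 4·6 + 2·5 + 1·6 + 4·3 = 72
Zara: 2·2 + 4·4 + 4·3 + 2·3 + 1·1 + 4·2 = 47
Yuki has the highest Borda score (72).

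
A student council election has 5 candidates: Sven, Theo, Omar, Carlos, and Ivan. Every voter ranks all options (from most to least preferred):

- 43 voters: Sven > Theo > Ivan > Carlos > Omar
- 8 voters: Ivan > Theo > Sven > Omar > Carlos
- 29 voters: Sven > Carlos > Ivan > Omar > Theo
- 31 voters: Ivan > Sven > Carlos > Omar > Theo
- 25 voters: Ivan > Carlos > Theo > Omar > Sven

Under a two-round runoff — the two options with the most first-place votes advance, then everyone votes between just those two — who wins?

Round 1 first-place votes: Sven 72, Theo 0, Omar 0, Carlos 0, Ivan 64.
Sven and Ivan advance.
Runoff: Sven is preferred to Ivan by 72 voters; Ivan by 64.
Sven wins the runoff.

Sven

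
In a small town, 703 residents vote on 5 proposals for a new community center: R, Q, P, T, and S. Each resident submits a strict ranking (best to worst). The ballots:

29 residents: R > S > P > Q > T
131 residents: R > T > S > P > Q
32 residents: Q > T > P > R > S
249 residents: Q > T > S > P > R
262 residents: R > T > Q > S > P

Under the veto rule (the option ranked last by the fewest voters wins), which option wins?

T

Last-place votes: R 249, Q 131, P 262, T 29, S 32.
T is ranked last by the fewest voters, so T wins.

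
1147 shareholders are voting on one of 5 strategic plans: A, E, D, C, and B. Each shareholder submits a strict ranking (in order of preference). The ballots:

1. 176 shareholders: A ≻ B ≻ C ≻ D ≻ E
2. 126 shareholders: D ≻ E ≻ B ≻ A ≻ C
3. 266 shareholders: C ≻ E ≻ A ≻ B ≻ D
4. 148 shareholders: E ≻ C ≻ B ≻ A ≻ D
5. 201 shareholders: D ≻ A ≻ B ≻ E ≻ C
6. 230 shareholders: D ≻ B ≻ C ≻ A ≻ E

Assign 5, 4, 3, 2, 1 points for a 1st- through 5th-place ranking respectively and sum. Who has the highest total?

B

A: 176·5 + 126·2 + 266·3 + 148·2 + 201·4 + 230·2 = 3490
E: 176·1 + 126·4 + 266·4 + 148·5 + 201·2 + 230·1 = 3116
D: 176·2 + 126·5 + 266·1 + 148·1 + 201·5 + 230·5 = 3551
C: 176·3 + 126·1 + 266·5 + 148·4 + 201·1 + 230·3 = 3467
B: 176·4 + 126·3 + 266·2 + 148·3 + 201·3 + 230·4 = 3581
B has the highest Borda score (3581).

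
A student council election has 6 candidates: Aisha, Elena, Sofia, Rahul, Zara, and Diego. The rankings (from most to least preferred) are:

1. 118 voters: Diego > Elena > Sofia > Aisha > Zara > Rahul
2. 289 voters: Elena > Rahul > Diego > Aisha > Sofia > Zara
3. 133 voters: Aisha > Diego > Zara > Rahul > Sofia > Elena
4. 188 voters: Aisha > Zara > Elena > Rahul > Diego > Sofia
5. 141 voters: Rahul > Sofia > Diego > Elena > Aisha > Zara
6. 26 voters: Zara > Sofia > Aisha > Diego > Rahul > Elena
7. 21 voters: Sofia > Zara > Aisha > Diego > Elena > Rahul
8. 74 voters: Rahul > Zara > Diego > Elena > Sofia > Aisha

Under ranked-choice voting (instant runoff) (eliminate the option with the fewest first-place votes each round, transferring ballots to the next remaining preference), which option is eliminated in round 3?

Round 1: Aisha 321, Elena 289, Sofia 21, Rahul 215, Zara 26, Diego 118. Eliminate Sofia.
Round 2: Aisha 321, Elena 289, Rahul 215, Zara 47, Diego 118. Eliminate Zara.
Round 3: Aisha 368, Elena 289, Rahul 215, Diego 118. Eliminate Diego.

Diego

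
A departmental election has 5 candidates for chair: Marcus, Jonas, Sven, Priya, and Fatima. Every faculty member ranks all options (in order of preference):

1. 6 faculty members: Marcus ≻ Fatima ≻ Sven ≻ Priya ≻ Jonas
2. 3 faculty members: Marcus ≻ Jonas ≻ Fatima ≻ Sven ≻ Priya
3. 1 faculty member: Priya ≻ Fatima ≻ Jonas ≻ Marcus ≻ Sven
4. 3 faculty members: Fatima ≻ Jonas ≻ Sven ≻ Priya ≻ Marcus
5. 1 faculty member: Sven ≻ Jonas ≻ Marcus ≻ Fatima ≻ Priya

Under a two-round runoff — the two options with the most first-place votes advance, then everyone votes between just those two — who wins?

Marcus

Round 1 first-place votes: Marcus 9, Jonas 0, Sven 1, Priya 1, Fatima 3.
Marcus and Fatima advance.
Runoff: Marcus is preferred to Fatima by 10 voters; Fatima by 4.
Marcus wins the runoff.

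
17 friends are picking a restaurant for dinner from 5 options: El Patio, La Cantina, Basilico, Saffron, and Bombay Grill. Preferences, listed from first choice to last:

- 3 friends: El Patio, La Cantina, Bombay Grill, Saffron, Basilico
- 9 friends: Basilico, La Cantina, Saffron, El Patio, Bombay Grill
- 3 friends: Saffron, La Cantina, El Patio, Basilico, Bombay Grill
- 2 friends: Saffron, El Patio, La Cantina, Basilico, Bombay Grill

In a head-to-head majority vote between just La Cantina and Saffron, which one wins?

Voters preferring La Cantina to Saffron: 12; preferring Saffron to La Cantina: 5.
La Cantina wins the head-to-head.

La Cantina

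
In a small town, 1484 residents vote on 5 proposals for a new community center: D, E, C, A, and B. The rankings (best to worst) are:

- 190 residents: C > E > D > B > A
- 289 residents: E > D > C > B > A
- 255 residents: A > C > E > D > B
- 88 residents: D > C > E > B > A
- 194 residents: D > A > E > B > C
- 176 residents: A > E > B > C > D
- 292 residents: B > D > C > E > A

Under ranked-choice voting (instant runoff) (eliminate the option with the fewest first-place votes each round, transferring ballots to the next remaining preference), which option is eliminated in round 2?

D

Round 1: D 282, E 289, C 190, A 431, B 292. Eliminate C.
Round 2: D 282, E 479, A 431, B 292. Eliminate D.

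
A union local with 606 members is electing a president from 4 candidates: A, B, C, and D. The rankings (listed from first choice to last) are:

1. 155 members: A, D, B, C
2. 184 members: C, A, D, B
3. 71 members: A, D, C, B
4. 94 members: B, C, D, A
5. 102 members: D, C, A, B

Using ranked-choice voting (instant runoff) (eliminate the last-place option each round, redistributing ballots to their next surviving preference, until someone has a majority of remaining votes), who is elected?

C

Round 1: A 226, B 94, C 184, D 102. Eliminate B.
Round 2: A 226, C 278, D 102. Eliminate D.
Round 3: A 226, C 380. C has a majority.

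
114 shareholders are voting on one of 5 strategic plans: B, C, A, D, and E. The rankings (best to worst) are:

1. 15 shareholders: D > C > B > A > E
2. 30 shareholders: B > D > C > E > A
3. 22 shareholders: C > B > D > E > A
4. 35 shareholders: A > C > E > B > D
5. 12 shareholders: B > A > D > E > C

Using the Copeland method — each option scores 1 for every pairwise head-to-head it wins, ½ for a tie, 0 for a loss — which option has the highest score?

B: beats A, D, and E; loses to C → score 3.
C: beats B, A, and E; ties D → score 3.5.
A: beats E; loses to B, C, and D → score 1.
D: beats A and E; ties C; loses to B → score 2.5.
E: loses to B, C, A, and D → score 0.
C has the best pairwise record.

C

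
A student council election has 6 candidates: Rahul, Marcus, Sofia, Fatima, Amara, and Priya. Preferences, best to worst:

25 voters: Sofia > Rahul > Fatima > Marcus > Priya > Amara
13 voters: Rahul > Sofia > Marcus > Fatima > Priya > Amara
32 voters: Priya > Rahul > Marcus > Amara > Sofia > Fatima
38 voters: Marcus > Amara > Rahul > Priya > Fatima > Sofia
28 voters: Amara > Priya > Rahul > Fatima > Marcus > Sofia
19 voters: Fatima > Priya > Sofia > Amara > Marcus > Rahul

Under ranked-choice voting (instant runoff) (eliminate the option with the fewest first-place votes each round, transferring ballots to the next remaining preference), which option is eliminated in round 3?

Round 1: Rahul 13, Marcus 38, Sofia 25, Fatima 19, Amara 28, Priya 32. Eliminate Rahul.
Round 2: Marcus 38, Sofia 38, Fatima 19, Amara 28, Priya 32. Eliminate Fatima.
Round 3: Marcus 38, Sofia 38, Amara 28, Priya 51. Eliminate Amara.

Amara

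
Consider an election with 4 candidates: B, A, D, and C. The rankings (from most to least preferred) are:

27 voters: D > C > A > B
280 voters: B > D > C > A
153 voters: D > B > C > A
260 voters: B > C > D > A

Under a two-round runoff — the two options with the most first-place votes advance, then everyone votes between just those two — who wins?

B

Round 1 first-place votes: B 540, A 0, D 180, C 0.
B and D advance.
Runoff: B is preferred to D by 540 voters; D by 180.
B wins the runoff.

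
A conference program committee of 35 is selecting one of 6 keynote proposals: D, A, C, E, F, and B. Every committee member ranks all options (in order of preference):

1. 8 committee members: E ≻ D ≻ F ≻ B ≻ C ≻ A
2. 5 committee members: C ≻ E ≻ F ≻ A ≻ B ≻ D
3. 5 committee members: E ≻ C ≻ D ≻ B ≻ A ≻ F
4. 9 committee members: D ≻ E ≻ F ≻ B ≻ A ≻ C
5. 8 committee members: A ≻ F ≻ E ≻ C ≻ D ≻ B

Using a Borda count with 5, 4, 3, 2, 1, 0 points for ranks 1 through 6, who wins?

D: 8·4 + 5·0 + 5·3 + 9·5 + 8·1 = 100
A: 8·0 + 5·2 + 5·1 + 9·1 + 8·5 = 64
C: 8·1 + 5·5 + 5·4 + 9·0 + 8·2 = 69
E: 8·5 + 5·4 + 5·5 + 9·4 + 8·3 = 145
F: 8·3 + 5·3 + 5·0 + 9·3 + 8·4 = 98
B: 8·2 + 5·1 + 5·2 + 9·2 + 8·0 = 49
E has the highest Borda score (145).

E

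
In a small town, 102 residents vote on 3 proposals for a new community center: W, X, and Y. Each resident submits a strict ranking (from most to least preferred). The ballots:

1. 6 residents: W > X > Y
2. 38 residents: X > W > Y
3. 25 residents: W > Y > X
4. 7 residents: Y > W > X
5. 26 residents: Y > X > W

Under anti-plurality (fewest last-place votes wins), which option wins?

Last-place votes: W 26, X 32, Y 44.
W is ranked last by the fewest voters, so W wins.

W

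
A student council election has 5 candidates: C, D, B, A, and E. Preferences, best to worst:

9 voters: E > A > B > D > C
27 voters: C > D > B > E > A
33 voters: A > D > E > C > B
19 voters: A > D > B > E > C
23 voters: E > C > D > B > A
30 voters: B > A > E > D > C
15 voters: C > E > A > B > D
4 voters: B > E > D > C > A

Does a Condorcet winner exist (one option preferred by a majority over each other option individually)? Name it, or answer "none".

none

Checking pairwise contests:
D beats C 95–65.
A beats D 106–54.
C beats B 98–62.
B beats A 84–76.
A beats E 82–78.
Every option loses at least one head-to-head, so there is no Condorcet winner.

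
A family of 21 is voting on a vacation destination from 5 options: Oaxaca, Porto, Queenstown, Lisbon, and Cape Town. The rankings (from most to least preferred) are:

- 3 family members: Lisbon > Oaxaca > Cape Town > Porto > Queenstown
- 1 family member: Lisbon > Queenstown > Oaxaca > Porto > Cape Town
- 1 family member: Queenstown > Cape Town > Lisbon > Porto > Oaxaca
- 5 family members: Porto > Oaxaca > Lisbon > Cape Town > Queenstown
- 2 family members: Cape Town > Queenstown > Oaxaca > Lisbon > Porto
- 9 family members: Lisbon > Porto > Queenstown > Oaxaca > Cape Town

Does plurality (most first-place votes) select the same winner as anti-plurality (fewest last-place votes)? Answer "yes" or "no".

Plurality — first-place votes: Oaxaca 0, Porto 5, Queenstown 1, Lisbon 13, Cape Town 2. Winner: Lisbon.
Anti-plurality — last-place votes: Oaxaca 1, Porto 2, Queenstown 8, Lisbon 0, Cape Town 10. Winner: Lisbon.
The two methods agree.

yes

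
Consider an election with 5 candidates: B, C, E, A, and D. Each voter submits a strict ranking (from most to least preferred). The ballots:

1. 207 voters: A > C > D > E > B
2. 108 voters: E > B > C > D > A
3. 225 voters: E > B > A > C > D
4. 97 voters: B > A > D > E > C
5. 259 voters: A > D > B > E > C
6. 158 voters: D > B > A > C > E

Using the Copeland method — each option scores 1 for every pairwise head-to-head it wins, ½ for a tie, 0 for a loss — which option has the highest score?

A

B: beats C and A; loses to E and D → score 2.
C: beats D; loses to B, E, and A → score 1.
E: beats B and C; loses to A and D → score 2.
A: beats C, E, and D; loses to B → score 3.
D: beats B and E; loses to C and A → score 2.
A has the best pairwise record.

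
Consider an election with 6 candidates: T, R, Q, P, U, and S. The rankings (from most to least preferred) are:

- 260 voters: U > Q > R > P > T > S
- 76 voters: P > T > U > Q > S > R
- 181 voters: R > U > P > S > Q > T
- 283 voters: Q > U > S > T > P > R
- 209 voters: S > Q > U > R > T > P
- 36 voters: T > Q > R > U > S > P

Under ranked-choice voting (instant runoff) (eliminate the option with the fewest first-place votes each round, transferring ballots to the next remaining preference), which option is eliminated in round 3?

R

Round 1: T 36, R 181, Q 283, P 76, U 260, S 209. Eliminate T.
Round 2: R 181, Q 319, P 76, U 260, S 209. Eliminate P.
Round 3: R 181, Q 319, U 336, S 209. Eliminate R.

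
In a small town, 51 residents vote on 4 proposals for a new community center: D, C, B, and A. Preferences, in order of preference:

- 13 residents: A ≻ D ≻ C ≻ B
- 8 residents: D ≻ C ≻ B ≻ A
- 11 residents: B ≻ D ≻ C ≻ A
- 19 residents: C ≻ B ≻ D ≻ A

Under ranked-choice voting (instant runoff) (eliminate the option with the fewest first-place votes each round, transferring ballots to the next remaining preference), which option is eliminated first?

D

Round 1: D 8, C 19, B 11, A 13. Eliminate D.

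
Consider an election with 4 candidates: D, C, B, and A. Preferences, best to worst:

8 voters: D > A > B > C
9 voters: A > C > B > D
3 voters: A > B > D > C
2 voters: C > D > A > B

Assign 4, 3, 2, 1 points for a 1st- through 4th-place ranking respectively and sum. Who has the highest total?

A

D: 8·4 + 9·1 + 3·2 + 2·3 = 53
C: 8·1 + 9·3 + 3·1 + 2·4 = 46
B: 8·2 + 9·2 + 3·3 + 2·1 = 45
A: 8·3 + 9·4 + 3·4 + 2·2 = 76
A has the highest Borda score (76).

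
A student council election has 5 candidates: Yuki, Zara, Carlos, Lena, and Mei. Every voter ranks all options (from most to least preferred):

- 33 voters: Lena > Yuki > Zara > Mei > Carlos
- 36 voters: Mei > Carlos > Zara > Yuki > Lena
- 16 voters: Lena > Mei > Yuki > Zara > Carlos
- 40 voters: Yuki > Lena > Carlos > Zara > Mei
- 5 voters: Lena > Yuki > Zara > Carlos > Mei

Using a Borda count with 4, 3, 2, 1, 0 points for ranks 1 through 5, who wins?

Yuki: 33·3 + 36·1 + 16·2 + 40·4 + 5·3 = 342
Zara: 33·2 + 36·2 + 16·1 + 40·1 + 5·2 = 204
Carlos: 33·0 + 36·3 + 16·0 + 40·2 + 5·1 = 193
Lena: 33·4 + 36·0 + 16·4 + 40·3 + 5·4 = 336
Mei: 33·1 + 36·4 + 16·3 + 40·0 + 5·0 = 225
Yuki has the highest Borda score (342).

Yuki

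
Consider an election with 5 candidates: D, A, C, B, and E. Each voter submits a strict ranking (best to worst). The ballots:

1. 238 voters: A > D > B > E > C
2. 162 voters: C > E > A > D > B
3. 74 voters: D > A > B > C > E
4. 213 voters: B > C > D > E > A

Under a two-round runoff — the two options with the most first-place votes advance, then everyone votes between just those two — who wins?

Round 1 first-place votes: D 74, A 238, C 162, B 213, E 0.
A and B advance.
Runoff: A is preferred to B by 474 voters; B by 213.
A wins the runoff.

A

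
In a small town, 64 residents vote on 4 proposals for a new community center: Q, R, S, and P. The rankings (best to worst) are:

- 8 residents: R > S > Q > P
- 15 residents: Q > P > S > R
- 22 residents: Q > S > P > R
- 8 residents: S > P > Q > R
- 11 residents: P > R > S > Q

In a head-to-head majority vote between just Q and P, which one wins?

Voters preferring Q to P: 45; preferring P to Q: 19.
Q wins the head-to-head.

Q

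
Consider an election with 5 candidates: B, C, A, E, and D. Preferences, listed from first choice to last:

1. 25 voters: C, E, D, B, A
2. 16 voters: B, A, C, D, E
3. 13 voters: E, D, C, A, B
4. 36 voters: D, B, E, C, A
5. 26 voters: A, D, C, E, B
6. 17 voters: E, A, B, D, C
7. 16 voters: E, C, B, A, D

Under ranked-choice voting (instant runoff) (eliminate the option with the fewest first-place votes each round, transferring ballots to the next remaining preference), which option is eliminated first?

Round 1: B 16, C 25, A 26, E 46, D 36. Eliminate B.

B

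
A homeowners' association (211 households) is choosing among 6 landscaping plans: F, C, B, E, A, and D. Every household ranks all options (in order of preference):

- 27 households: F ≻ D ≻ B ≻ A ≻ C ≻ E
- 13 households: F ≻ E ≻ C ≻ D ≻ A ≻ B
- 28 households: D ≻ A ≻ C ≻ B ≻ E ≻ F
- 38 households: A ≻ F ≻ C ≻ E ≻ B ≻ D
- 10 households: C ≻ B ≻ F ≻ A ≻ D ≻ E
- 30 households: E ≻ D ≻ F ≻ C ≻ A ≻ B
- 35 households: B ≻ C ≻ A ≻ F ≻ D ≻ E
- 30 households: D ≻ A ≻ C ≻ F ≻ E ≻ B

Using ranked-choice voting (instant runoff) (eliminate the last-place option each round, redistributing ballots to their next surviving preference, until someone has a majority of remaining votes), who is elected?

F

Round 1: F 40, C 10, B 35, E 30, A 38, D 58. Eliminate C.
Round 2: F 40, B 45, E 30, A 38, D 58. Eliminate E.
Round 3: F 40, B 45, A 38, D 88. Eliminate A.
Round 4: F 78, B 45, D 88. Eliminate B.
Round 5: F 123, D 88. F has a majority.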